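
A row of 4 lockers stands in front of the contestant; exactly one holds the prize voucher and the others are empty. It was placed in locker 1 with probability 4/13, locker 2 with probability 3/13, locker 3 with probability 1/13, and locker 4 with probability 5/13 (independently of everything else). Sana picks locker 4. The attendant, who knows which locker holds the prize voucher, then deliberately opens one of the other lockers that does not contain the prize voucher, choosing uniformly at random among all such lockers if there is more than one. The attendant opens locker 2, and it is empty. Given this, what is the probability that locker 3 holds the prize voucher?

Condition on the true location of the prize voucher.
If it is in locker 1 (prior 4/13): the attendant has 2 equally likely choices, so probability 1/2; weight (4/13)·(1/2) = 2/13.
If it is in locker 2 (prior 3/13): the attendant opened locker 2, so this case is ruled out; weight (3/13)·0 = 0.
If it is in locker 3 (prior 1/13): the attendant has 2 equally likely choices, so probability 1/2; weight (1/13)·(1/2) = 1/26.
If it is in locker 4 (prior 5/13): the attendant has 3 equally likely choices, so probability 1/3; weight (5/13)·(1/3) = 5/39.
The weights sum to 25/78.
So P(the prize voucher in locker 3 | the attendant opened locker 2) = (1/26) / (25/78) = 3/25.

3/25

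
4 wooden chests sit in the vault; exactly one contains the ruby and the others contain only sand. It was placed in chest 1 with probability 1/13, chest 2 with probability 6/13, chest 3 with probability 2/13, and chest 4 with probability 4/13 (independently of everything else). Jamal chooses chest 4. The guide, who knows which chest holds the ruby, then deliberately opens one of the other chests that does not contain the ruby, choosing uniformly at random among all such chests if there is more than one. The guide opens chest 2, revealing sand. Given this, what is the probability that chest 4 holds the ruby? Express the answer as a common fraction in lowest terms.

Consider each possible location of the ruby in turn.
If it is in chest 1 (prior 1/13): the guide has 2 equally likely choices, so probability 1/2; weight (1/13)·(1/2) = 1/26.
If it is in chest 2 (prior 6/13): the guide opened chest 2, so this case is ruled out; weight (6/13)·0 = 0.
If it is in chest 3 (prior 2/13): the guide has 2 equally likely choices, so probability 1/2; weight (2/13)·(1/2) = 1/13.
If it is in chest 4 (prior 4/13): the guide has 3 equally likely choices, so probability 1/3; weight (4/13)·(1/3) = 4/39.
The weights sum to 17/78.
So P(the ruby in chest 4 | the guide opened chest 2) = (4/39) / (17/78) = 8/17.

8/17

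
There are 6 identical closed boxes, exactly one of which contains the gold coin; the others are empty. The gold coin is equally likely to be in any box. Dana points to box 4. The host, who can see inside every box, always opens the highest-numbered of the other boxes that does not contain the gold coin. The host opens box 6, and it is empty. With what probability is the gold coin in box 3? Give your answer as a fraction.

Condition on the true location of the gold coin.
If it is in any of boxes 1, 2, 3, 4, and 5 (prior 1/6 each): box 6 is the highest-numbered option available, probability 1; weight (1/6)·1 = 1/6 each.
If it is in box 6 (prior 1/6): the host opened box 6, so this case is ruled out; weight (1/6)·0 = 0.
The weights sum to 5/6.
So P(the gold coin in box 3 | the host opened box 6) = (1/6) / (5/6) = 1/5.

1/5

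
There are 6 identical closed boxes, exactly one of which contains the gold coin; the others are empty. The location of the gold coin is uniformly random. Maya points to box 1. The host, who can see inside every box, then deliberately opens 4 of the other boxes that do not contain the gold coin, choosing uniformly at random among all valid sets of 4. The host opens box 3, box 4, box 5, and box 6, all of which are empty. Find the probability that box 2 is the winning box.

Consider each possible location of the gold coin in turn.
If it is in box 1 (prior 1/6): the host has 5 equally likely choices, so probability 1/5; weight (1/6)·(1/5) = 1/30.
If it is in box 2 (prior 1/6): the host has no choice, probability 1; weight (1/6)·1 = 1/6.
If it is in any of boxes 3, 4, 5, and 6 (prior 1/6 each): that box was opened and seen not to hold the prize — ruled out; weight (1/6)·0 = 0 each.
The weights sum to 1/5.
So P(the gold coin in box 2 | the host opened box 3, box 4, box 5, and box 6) = (1/6) / (1/5) = 5/6.

5/6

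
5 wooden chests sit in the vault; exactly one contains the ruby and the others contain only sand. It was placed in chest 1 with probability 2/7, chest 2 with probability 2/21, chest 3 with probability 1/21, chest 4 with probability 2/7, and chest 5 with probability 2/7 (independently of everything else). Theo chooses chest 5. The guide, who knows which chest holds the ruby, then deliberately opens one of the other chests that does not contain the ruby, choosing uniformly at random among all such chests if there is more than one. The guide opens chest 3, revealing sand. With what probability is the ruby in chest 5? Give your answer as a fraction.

Condition on the true location of the ruby.
If it is in either of chests 1 and 4 (prior 2/7 each): the guide has 3 equally likely choices, so probability 1/3; weight (2/7)·(1/3) = 2/21 each.
If it is in chest 2 (prior 2/21): the guide has 3 equally likely choices, so probability 1/3; weight (2/21)·(1/3) = 2/63.
If it is in chest 3 (prior 1/21): the guide opened chest 3, so this case is ruled out; weight (1/21)·0 = 0.
If it is in chest 5 (prior 2/7): the guide has 4 equally likely choices, so probability 1/4; weight (2/7)·(1/4) = 1/14.
The weights sum to 37/126.
So P(the ruby in chest 5 | the guide opened chest 3) = (1/14) / (37/126) = 9/37.

9/37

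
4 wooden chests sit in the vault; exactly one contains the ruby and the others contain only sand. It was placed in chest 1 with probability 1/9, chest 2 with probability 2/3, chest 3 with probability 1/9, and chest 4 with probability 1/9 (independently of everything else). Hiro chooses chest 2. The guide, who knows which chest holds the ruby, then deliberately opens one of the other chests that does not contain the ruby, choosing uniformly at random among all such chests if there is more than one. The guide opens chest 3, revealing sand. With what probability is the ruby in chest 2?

Apply Bayes' rule, conditioning on where the ruby actually is.
If it is in either of chests 1 and 4 (prior 1/9 each): the guide has 2 equally likely choices, so probability 1/2; weight (1/9)·(1/2) = 1/18 each.
If it is in chest 2 (prior 2/3): the guide has 3 equally likely choices, so probability 1/3; weight (2/3)·(1/3) = 2/9.
If it is in chest 3 (prior 1/9): the guide opened chest 3, so this case is ruled out; weight (1/9)·0 = 0.
The weights sum to 1/3.
So P(the ruby in chest 2 | the guide opened chest 3) = (2/9) / (1/3) = 2/3.

2/3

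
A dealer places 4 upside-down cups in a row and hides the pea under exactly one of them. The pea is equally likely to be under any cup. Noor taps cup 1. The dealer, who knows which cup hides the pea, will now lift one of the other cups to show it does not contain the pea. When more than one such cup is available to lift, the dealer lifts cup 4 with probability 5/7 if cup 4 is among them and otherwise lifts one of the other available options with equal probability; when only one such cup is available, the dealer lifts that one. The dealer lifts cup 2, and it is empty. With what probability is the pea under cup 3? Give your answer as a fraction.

Apply Bayes' rule, conditioning on where the pea actually is.
If it is under cup 1 (prior 1/4): cup 4 is available but not opened; cup 2 gets probability (1 − 5/7)/2 = 1/7; weight (1/4)·(1/7) = 1/28.
If it is under cup 2 (prior 1/4): the dealer opened cup 2, so this case is ruled out; weight (1/4)·0 = 0.
If it is under cup 3 (prior 1/4): cup 4 is available but not opened, probability 2/7; weight (1/4)·(2/7) = 1/14.
If it is under cup 4 (prior 1/4): cup 4 holds the prize so is unavailable; the dealer chooses uniformly among the 2 others, probability 1/2; weight (1/4)·(1/2) = 1/8.
The weights sum to 13/56.
So P(the pea under cup 3 | the dealer opened cup 2) = (1/14) / (13/56) = 4/13.

4/13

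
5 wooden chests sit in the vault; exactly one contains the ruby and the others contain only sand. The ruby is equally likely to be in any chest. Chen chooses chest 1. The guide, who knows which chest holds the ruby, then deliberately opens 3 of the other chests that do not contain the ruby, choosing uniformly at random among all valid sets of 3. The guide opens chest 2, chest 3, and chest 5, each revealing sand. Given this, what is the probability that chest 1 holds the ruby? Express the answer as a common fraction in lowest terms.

1/5

Consider each possible location of the ruby in turn.
If it is in chest 1 (prior 1/5): the guide has 4 equally likely choices, so probability 1/4; weight (1/5)·(1/4) = 1/20.
If it is in any of chests 2, 3, and 5 (prior 1/5 each): that chest was opened and seen not to hold the prize — ruled out; weight (1/5)·0 = 0 each.
If it is in chest 4 (prior 1/5): the guide has no choice, probability 1; weight (1/5)·1 = 1/5.
The weights sum to 1/4.
So P(the ruby in chest 1 | the guide opened chest 2, chest 3, and chest 5) = (1/20) / (1/4) = 1/5.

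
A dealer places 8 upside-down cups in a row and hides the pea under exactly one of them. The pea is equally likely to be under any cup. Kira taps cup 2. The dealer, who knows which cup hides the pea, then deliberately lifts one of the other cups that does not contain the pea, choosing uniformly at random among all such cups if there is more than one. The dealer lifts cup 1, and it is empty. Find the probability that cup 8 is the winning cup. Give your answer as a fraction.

7/48

Consider each possible location of the pea in turn.
If it is under cup 1 (prior 1/8): the dealer opened cup 1, so this case is ruled out; weight (1/8)·0 = 0.
If it is under cup 2 (prior 1/8): the dealer has 7 equally likely choices, so probability 1/7; weight (1/8)·(1/7) = 1/56.
If it is under any of cups 3, 4, 5, 6, 7, and 8 (prior 1/8 each): the dealer has 6 equally likely choices, so probability 1/6; weight (1/8)·(1/6) = 1/48 each.
The weights sum to 1/7.
So P(the pea under cup 8 | the dealer opened cup 1) = (1/48) / (1/7) = 7/48.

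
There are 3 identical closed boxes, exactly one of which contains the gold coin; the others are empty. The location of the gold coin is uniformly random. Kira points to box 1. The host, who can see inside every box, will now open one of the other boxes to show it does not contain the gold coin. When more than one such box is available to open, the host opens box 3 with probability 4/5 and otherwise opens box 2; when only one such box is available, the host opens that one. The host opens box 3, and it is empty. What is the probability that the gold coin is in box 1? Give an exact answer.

Apply Bayes' rule, conditioning on where the gold coin actually is.
If it is in box 1 (prior 1/3): box 3 is available, opened with probability 4/5; weight (1/3)·(4/5) = 4/15.
If it is in box 2 (prior 1/3): only box 3 is available, probability 1; weight (1/3)·1 = 1/3.
If it is in box 3 (prior 1/3): the host opened box 3, so this case is ruled out; weight (1/3)·0 = 0.
The weights sum to 3/5.
So P(the gold coin in box 1 | the host opened box 3) = (4/15) / (3/5) = 4/9.

4/9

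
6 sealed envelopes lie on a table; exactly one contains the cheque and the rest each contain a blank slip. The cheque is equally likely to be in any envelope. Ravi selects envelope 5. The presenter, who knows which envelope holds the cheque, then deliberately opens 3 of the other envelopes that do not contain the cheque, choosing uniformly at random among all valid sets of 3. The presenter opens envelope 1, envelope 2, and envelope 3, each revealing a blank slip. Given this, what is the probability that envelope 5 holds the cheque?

Consider each possible location of the cheque in turn.
If it is in any of envelopes 1, 2, and 3 (prior 1/6 each): that envelope was opened and seen not to hold the prize — ruled out; weight (1/6)·0 = 0 each.
If it is in either of envelopes 4 and 6 (prior 1/6 each): the presenter has 4 equally likely choices, so probability 1/4; weight (1/6)·(1/4) = 1/24 each.
If it is in envelope 5 (prior 1/6): the presenter has 10 equally likely choices, so probability 1/10; weight (1/6)·(1/10) = 1/60.
The weights sum to 1/10.
So P(the cheque in envelope 5 | the presenter opened envelope 1, envelope 2, and envelope 3) = (1/60) / (1/10) = 1/6.

1/6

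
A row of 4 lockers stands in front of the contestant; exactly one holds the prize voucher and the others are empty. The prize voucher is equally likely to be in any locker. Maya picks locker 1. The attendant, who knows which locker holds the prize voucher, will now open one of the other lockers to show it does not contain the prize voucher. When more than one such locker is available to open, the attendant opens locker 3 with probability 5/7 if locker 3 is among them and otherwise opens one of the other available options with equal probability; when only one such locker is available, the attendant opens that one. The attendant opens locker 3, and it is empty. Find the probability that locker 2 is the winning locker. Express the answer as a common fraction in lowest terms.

Consider each possible location of the prize voucher in turn.
If it is in any of lockers 1, 2, and 4 (prior 1/4 each): locker 3 is available, opened with probability 5/7; weight (1/4)·(5/7) = 5/28 each.
If it is in locker 3 (prior 1/4): the attendant opened locker 3, so this case is ruled out; weight (1/4)·0 = 0.
The weights sum to 15/28.
So P(the prize voucher in locker 2 | the attendant opened locker 3) = (5/28) / (15/28) = 1/3.

1/3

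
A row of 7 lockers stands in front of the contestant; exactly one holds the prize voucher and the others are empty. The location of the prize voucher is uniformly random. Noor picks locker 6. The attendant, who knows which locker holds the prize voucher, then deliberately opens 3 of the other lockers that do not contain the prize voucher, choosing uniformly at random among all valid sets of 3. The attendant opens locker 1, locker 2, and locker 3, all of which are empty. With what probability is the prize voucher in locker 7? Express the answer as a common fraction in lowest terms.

Apply Bayes' rule, conditioning on where the prize voucher actually is.
If it is in any of lockers 1, 2, and 3 (prior 1/7 each): that locker was opened and seen not to hold the prize — ruled out; weight (1/7)·0 = 0 each.
If it is in any of lockers 4, 5, and 7 (prior 1/7 each): the attendant has 10 equally likely choices, so probability 1/10; weight (1/7)·(1/10) = 1/70 each.
If it is in locker 6 (prior 1/7): the attendant has 20 equally likely choices, so probability 1/20; weight (1/7)·(1/20) = 1/140.
The weights sum to 1/20.
So P(the prize voucher in locker 7 | the attendant opened locker 1, locker 2, and locker 3) = (1/70) / (1/20) = 2/7.

2/7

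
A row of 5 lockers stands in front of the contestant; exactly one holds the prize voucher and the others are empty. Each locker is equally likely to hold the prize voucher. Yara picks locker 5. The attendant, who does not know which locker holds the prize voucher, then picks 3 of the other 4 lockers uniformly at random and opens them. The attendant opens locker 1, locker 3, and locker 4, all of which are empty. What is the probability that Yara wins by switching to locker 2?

Consider each possible location of the prize voucher in turn.
If it is in any of lockers 1, 3, and 4 (prior 1/5 each): that locker was opened and seen not to hold the prize — ruled out; weight (1/5)·0 = 0 each.
If it is in either of lockers 2 and 5 (prior 1/5 each): the attendant picks exactly this set with probability 1/4 regardless, and none is the prize; weight (1/5)·(1/4) = 1/20 each.
The weights sum to 1/10.
So P(the prize voucher in locker 2 | the attendant opened locker 1, locker 3, and locker 4) = (1/20) / (1/10) = 1/2.

1/2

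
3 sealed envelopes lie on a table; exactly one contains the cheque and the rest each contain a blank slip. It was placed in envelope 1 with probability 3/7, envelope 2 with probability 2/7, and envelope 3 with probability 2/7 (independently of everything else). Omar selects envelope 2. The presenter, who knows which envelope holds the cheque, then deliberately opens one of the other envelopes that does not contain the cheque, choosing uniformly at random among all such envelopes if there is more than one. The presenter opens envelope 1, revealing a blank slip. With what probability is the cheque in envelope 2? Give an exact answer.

1/3

Condition on the true location of the cheque.
If it is in envelope 1 (prior 3/7): the presenter opened envelope 1, so this case is ruled out; weight (3/7)·0 = 0.
If it is in envelope 2 (prior 2/7): the presenter has 2 equally likely choices, so probability 1/2; weight (2/7)·(1/2) = 1/7.
If it is in envelope 3 (prior 2/7): the presenter has no choice, probability 1; weight (2/7)·1 = 2/7.
The weights sum to 3/7.
So P(the cheque in envelope 2 | the presenter opened envelope 1) = (1/7) / (3/7) = 1/3.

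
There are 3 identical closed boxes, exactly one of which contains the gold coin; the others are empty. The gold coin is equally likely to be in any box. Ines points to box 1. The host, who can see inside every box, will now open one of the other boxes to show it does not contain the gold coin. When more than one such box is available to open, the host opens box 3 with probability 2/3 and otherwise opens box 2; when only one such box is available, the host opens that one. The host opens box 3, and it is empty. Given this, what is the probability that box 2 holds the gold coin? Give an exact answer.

3/5

Consider each possible location of the gold coin in turn.
If it is in box 1 (prior 1/3): box 3 is available, opened with probability 2/3; weight (1/3)·(2/3) = 2/9.
If it is in box 2 (prior 1/3): only box 3 is available, probability 1; weight (1/3)·1 = 1/3.
If it is in box 3 (prior 1/3): the host opened box 3, so this case is ruled out; weight (1/3)·0 = 0.
The weights sum to 5/9.
So P(the gold coin in box 2 | the host opened box 3) = (1/3) / (5/9) = 3/5.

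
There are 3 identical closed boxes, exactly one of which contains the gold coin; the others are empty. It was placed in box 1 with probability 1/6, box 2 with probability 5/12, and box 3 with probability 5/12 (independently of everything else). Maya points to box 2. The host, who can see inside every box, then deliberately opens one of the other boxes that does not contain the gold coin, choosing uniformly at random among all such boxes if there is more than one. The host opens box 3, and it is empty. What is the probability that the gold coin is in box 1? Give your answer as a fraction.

Apply Bayes' rule, conditioning on where the gold coin actually is.
If it is in box 1 (prior 1/6): the host has no choice, probability 1; weight (1/6)·1 = 1/6.
If it is in box 2 (prior 5/12): the host has 2 equally likely choices, so probability 1/2; weight (5/12)·(1/2) = 5/24.
If it is in box 3 (prior 5/12): the host opened box 3, so this case is ruled out; weight (5/12)·0 = 0.
The weights sum to 3/8.
So P(the gold coin in box 1 | the host opened box 3) = (1/6) / (3/8) = 4/9.

4/9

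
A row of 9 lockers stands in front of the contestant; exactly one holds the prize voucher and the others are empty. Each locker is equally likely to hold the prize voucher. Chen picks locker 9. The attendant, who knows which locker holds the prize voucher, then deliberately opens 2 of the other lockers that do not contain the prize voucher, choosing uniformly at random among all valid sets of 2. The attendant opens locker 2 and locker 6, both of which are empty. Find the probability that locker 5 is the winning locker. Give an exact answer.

4/27

Consider each possible location of the prize voucher in turn.
If it is in any of lockers 1, 3, 4, 5, 7, and 8 (prior 1/9 each): the attendant has 21 equally likely choices, so probability 1/21; weight (1/9)·(1/21) = 1/189 each.
If it is in either of lockers 2 and 6 (prior 1/9 each): that locker was opened and seen not to hold the prize — ruled out; weight (1/9)·0 = 0 each.
If it is in locker 9 (prior 1/9): the attendant has 28 equally likely choices, so probability 1/28; weight (1/9)·(1/28) = 1/252.
The weights sum to 1/28.
So P(the prize voucher in locker 5 | the attendant opened locker 2 and locker 6) = (1/189) / (1/28) = 4/27.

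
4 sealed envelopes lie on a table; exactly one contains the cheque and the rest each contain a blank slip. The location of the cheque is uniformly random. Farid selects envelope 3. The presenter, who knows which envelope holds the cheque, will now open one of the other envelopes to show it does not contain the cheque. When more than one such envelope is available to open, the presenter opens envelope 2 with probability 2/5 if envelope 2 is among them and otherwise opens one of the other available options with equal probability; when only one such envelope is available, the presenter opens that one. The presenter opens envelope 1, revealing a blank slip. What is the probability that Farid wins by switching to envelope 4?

3/7

Consider each possible location of the cheque in turn.
If it is in envelope 1 (prior 1/4): the presenter opened envelope 1, so this case is ruled out; weight (1/4)·0 = 0.
If it is in envelope 2 (prior 1/4): envelope 2 holds the prize so is unavailable; the presenter chooses uniformly among the 2 others, probability 1/2; weight (1/4)·(1/2) = 1/8.
If it is in envelope 3 (prior 1/4): envelope 2 is available but not opened; envelope 1 gets probability (1 − 2/5)/2 = 3/10; weight (1/4)·(3/10) = 3/40.
If it is in envelope 4 (prior 1/4): envelope 2 is available but not opened, probability 3/5; weight (1/4)·(3/5) = 3/20.
The weights sum to 7/20.
So P(the cheque in envelope 4 | the presenter opened envelope 1) = (3/20) / (7/20) = 3/7.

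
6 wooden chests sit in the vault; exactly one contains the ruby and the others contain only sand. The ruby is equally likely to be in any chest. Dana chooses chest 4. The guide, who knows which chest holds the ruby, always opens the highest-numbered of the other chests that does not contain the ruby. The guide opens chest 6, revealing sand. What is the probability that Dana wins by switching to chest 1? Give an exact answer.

Consider each possible location of the ruby in turn.
If it is in any of chests 1, 2, 3, 4, and 5 (prior 1/6 each): chest 6 is the highest-numbered option available, probability 1; weight (1/6)·1 = 1/6 each.
If it is in chest 6 (prior 1/6): the guide opened chest 6, so this case is ruled out; weight (1/6)·0 = 0.
The weights sum to 5/6.
So P(the ruby in chest 1 | the guide opened chest 6) = (1/6) / (5/6) = 1/5.

1/5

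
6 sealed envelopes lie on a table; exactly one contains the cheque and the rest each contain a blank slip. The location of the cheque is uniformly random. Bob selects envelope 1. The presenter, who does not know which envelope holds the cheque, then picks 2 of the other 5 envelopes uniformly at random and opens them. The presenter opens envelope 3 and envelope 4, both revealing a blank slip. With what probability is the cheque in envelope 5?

Apply Bayes' rule, conditioning on where the cheque actually is.
If it is in any of envelopes 1, 2, 5, and 6 (prior 1/6 each): the presenter picks exactly this set with probability 1/10 regardless, and none is the prize; weight (1/6)·(1/10) = 1/60 each.
If it is in either of envelopes 3 and 4 (prior 1/6 each): that envelope was opened and seen not to hold the prize — ruled out; weight (1/6)·0 = 0 each.
The weights sum to 1/15.
So P(the cheque in envelope 5 | the presenter opened envelope 3 and envelope 4) = (1/60) / (1/15) = 1/4.

1/4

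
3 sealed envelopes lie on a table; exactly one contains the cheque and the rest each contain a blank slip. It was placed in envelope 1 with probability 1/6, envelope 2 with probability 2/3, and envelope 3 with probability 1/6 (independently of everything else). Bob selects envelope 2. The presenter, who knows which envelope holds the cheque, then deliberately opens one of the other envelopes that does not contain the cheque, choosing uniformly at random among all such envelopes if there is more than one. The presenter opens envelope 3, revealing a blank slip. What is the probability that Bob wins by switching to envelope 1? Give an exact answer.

1/3

Consider each possible location of the cheque in turn.
If it is in envelope 1 (prior 1/6): the presenter has no choice, probability 1; weight (1/6)·1 = 1/6.
If it is in envelope 2 (prior 2/3): the presenter has 2 equally likely choices, so probability 1/2; weight (2/3)·(1/2) = 1/3.
If it is in envelope 3 (prior 1/6): the presenter opened envelope 3, so this case is ruled out; weight (1/6)·0 = 0.
The weights sum to 1/2.
So P(the cheque in envelope 1 | the presenter opened envelope 3) = (1/6) / (1/2) = 1/3.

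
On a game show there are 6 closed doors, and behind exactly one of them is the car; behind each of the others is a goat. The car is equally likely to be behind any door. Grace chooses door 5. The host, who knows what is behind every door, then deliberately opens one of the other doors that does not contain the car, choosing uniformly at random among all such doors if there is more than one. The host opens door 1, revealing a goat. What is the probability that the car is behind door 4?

Condition on the true location of the car.
If it is behind door 1 (prior 1/6): the host opened door 1, so this case is ruled out; weight (1/6)·0 = 0.
If it is behind any of doors 2, 3, 4, and 6 (prior 1/6 each): the host has 4 equally likely choices, so probability 1/4; weight (1/6)·(1/4) = 1/24 each.
If it is behind door 5 (prior 1/6): the host has 5 equally likely choices, so probability 1/5; weight (1/6)·(1/5) = 1/30.
The weights sum to 1/5.
So P(the car behind door 4 | the host opened door 1) = (1/24) / (1/5) = 5/24.

5/24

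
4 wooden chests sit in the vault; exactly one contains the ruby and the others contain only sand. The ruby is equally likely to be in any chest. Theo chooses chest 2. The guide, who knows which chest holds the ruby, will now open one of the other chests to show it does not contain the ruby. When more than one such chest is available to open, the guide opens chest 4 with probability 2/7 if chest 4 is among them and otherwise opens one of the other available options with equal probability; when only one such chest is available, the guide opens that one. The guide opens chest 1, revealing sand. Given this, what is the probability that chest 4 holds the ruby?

7/22

Apply Bayes' rule, conditioning on where the ruby actually is.
If it is in chest 1 (prior 1/4): the guide opened chest 1, so this case is ruled out; weight (1/4)·0 = 0.
If it is in chest 2 (prior 1/4): chest 4 is available but not opened; chest 1 gets probability (1 − 2/7)/2 = 5/14; weight (1/4)·(5/14) = 5/56.
If it is in chest 3 (prior 1/4): chest 4 is available but not opened, probability 5/7; weight (1/4)·(5/7) = 5/28.
If it is in chest 4 (prior 1/4): chest 4 holds the prize so is unavailable; the guide chooses uniformly among the 2 others, probability 1/2; weight (1/4)·(1/2) = 1/8.
The weights sum to 11/28.
So P(the ruby in chest 4 | the guide opened chest 1) = (1/8) / (11/28) = 7/22.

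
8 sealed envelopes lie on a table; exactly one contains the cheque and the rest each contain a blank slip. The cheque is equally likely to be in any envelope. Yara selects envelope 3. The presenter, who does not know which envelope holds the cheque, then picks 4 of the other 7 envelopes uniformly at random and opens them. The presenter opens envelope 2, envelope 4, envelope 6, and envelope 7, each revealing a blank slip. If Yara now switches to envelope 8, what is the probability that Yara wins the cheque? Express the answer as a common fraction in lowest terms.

1/4

Because the presenter chose which envelopes to open without knowing where the cheque is, the choice is independent of the prize location. Learning that none of the 4 opened envelopes holds the cheque simply rules out those 4 locations and leaves the remaining 4 envelopes still equally likely by symmetry.
So P(the cheque in envelope 8) = 1/4.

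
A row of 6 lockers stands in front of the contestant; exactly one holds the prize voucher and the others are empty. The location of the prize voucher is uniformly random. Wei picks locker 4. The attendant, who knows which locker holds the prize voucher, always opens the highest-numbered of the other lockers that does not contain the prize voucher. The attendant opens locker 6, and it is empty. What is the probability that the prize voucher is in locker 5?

Condition on the true location of the prize voucher.
If it is in any of lockers 1, 2, 3, 4, and 5 (prior 1/6 each): locker 6 is the highest-numbered option available, probability 1; weight (1/6)·1 = 1/6 each.
If it is in locker 6 (prior 1/6): the attendant opened locker 6, so this case is ruled out; weight (1/6)·0 = 0.
The weights sum to 5/6.
So P(the prize voucher in locker 5 | the attendant opened locker 6) = (1/6) / (5/6) = 1/5.

1/5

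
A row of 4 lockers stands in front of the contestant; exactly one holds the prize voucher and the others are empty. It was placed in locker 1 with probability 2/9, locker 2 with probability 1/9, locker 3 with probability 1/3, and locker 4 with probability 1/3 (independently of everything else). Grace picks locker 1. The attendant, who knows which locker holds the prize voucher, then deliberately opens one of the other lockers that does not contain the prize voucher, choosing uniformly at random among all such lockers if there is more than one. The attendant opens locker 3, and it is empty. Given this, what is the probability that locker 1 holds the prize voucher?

Apply Bayes' rule, conditioning on where the prize voucher actually is.
If it is in locker 1 (prior 2/9): the attendant has 3 equally likely choices, so probability 1/3; weight (2/9)·(1/3) = 2/27.
If it is in locker 2 (prior 1/9): the attendant has 2 equally likely choices, so probability 1/2; weight (1/9)·(1/2) = 1/18.
If it is in locker 3 (prior 1/3): the attendant opened locker 3, so this case is ruled out; weight (1/3)·0 = 0.
If it is in locker 4 (prior 1/3): the attendant has 2 equally likely choices, so probability 1/2; weight (1/3)·(1/2) = 1/6.
The weights sum to 8/27.
So P(the prize voucher in locker 1 | the attendant opened locker 3) = (2/27) / (8/27) = 1/4.

1/4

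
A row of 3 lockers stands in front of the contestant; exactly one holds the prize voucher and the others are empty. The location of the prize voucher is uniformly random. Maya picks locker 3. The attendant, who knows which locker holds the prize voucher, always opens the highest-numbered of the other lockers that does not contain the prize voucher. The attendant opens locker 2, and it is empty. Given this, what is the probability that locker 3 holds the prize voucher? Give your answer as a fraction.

Consider each possible location of the prize voucher in turn.
If it is in either of lockers 1 and 3 (prior 1/3 each): locker 2 is the highest-numbered option available, probability 1; weight (1/3)·1 = 1/3 each.
If it is in locker 2 (prior 1/3): the attendant opened locker 2, so this case is ruled out; weight (1/3)·0 = 0.
The weights sum to 2/3.
So P(the prize voucher in locker 3 | the attendant opened locker 2) = (1/3) / (2/3) = 1/2.

1/2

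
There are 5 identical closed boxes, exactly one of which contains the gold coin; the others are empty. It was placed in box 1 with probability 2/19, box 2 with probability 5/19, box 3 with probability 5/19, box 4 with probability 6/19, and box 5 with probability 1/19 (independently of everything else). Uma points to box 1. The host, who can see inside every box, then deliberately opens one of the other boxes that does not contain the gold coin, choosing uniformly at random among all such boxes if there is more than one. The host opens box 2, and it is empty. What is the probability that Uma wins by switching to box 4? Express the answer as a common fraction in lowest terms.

4/9

Condition on the true location of the gold coin.
If it is in box 1 (prior 2/19): the host has 4 equally likely choices, so probability 1/4; weight (2/19)·(1/4) = 1/38.
If it is in box 2 (prior 5/19): the host opened box 2, so this case is ruled out; weight (5/19)·0 = 0.
If it is in box 3 (prior 5/19): the host has 3 equally likely choices, so probability 1/3; weight (5/19)·(1/3) = 5/57.
If it is in box 4 (prior 6/19): the host has 3 equally likely choices, so probability 1/3; weight (6/19)·(1/3) = 2/19.
If it is in box 5 (prior 1/19): the host has 3 equally likely choices, so probability 1/3; weight (1/19)·(1/3) = 1/57.
The weights sum to 9/38.
So P(the gold coin in box 4 | the host opened box 2) = (2/19) / (9/38) = 4/9.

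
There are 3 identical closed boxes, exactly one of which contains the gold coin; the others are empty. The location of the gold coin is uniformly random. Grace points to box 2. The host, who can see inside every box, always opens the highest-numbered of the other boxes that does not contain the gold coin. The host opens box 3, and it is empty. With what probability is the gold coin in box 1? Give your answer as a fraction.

Apply Bayes' rule, conditioning on where the gold coin actually is.
If it is in either of boxes 1 and 2 (prior 1/3 each): box 3 is the highest-numbered option available, probability 1; weight (1/3)·1 = 1/3 each.
If it is in box 3 (prior 1/3): the host opened box 3, so this case is ruled out; weight (1/3)·0 = 0.
The weights sum to 2/3.
So P(the gold coin in box 1 | the host opened box 3) = (1/3) / (2/3) = 1/2.

1/2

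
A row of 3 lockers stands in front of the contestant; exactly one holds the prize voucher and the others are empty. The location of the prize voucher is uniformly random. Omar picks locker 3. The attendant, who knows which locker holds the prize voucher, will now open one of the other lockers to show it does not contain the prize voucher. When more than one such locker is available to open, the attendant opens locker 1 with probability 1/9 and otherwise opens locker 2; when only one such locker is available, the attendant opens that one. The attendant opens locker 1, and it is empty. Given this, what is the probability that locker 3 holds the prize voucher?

Consider each possible location of the prize voucher in turn.
If it is in locker 1 (prior 1/3): the attendant opened locker 1, so this case is ruled out; weight (1/3)·0 = 0.
If it is in locker 2 (prior 1/3): only locker 1 is available, probability 1; weight (1/3)·1 = 1/3.
If it is in locker 3 (prior 1/3): locker 1 is available, opened with probability 1/9; weight (1/3)·(1/9) = 1/27.
The weights sum to 10/27.
So P(the prize voucher in locker 3 | the attendant opened locker 1) = (1/27) / (10/27) = 1/10.

1/10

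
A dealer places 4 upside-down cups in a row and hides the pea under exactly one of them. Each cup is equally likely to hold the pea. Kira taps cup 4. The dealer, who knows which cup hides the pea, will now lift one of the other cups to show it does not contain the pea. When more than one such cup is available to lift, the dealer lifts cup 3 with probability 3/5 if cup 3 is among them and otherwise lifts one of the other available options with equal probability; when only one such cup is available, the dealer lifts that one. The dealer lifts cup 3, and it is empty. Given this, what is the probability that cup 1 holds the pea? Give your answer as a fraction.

1/3

Consider each possible location of the pea in turn.
If it is under any of cups 1, 2, and 4 (prior 1/4 each): cup 3 is available, opened with probability 3/5; weight (1/4)·(3/5) = 3/20 each.
If it is under cup 3 (prior 1/4): the dealer opened cup 3, so this case is ruled out; weight (1/4)·0 = 0.
The weights sum to 9/20.
So P(the pea under cup 1 | the dealer opened cup 3) = (3/20) / (9/20) = 1/3.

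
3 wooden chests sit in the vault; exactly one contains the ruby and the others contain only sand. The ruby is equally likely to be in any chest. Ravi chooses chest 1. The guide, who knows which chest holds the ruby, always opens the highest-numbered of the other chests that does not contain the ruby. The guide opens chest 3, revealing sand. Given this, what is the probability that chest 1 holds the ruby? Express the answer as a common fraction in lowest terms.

1/2

Consider each possible location of the ruby in turn.
If it is in either of chests 1 and 2 (prior 1/3 each): chest 3 is the highest-numbered option available, probability 1; weight (1/3)·1 = 1/3 each.
If it is in chest 3 (prior 1/3): the guide opened chest 3, so this case is ruled out; weight (1/3)·0 = 0.
The weights sum to 2/3.
So P(the ruby in chest 1 | the guide opened chest 3) = (1/3) / (2/3) = 1/2.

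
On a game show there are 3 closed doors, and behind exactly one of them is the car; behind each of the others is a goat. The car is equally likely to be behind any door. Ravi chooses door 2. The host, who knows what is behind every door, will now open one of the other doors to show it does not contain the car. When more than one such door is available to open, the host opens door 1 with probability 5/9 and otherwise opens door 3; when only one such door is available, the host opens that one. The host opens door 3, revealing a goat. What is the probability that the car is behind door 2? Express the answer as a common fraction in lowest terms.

4/13

Condition on the true location of the car.
If it is behind door 1 (prior 1/3): only door 3 is available, probability 1; weight (1/3)·1 = 1/3.
If it is behind door 2 (prior 1/3): door 1 is available but not opened, probability 4/9; weight (1/3)·(4/9) = 4/27.
If it is behind door 3 (prior 1/3): the host opened door 3, so this case is ruled out; weight (1/3)·0 = 0.
The weights sum to 13/27.
So P(the car behind door 2 | the host opened door 3) = (4/27) / (13/27) = 4/13.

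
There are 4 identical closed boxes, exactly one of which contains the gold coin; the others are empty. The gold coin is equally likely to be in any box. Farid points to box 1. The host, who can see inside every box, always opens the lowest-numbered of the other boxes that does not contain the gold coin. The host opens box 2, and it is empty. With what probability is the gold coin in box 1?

1/3

Apply Bayes' rule, conditioning on where the gold coin actually is.
If it is in any of boxes 1, 3, and 4 (prior 1/4 each): box 2 is the lowest-numbered option available, probability 1; weight (1/4)·1 = 1/4 each.
If it is in box 2 (prior 1/4): the host opened box 2, so this case is ruled out; weight (1/4)·0 = 0.
The weights sum to 3/4.
So P(the gold coin in box 1 | the host opened box 2) = (1/4) / (3/4) = 1/3.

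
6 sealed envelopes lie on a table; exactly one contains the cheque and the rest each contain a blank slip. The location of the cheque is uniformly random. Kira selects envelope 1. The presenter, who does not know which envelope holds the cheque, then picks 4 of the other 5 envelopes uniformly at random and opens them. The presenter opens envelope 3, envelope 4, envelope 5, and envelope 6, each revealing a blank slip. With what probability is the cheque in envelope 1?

Because the presenter chose which envelopes to open without knowing where the cheque is, the choice is independent of the prize location. Learning that none of the 4 opened envelopes holds the cheque simply rules out those 4 locations and leaves the remaining 2 envelopes still equally likely by symmetry.
So P(the cheque in envelope 1) = 1/2.

1/2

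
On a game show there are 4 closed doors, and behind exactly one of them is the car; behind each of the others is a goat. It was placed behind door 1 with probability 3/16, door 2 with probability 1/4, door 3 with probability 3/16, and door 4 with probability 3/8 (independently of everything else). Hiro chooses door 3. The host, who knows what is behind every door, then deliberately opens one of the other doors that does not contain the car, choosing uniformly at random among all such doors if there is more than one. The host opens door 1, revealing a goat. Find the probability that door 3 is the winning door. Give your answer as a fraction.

Consider each possible location of the car in turn.
If it is behind door 1 (prior 3/16): the host opened door 1, so this case is ruled out; weight (3/16)·0 = 0.
If it is behind door 2 (prior 1/4): the host has 2 equally likely choices, so probability 1/2; weight (1/4)·(1/2) = 1/8.
If it is behind door 3 (prior 3/16): the host has 3 equally likely choices, so probability 1/3; weight (3/16)·(1/3) = 1/16.
If it is behind door 4 (prior 3/8): the host has 2 equally likely choices, so probability 1/2; weight (3/8)·(1/2) = 3/16.
The weights sum to 3/8.
So P(the car behind door 3 | the host opened door 1) = (1/16) / (3/8) = 1/6.

1/6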